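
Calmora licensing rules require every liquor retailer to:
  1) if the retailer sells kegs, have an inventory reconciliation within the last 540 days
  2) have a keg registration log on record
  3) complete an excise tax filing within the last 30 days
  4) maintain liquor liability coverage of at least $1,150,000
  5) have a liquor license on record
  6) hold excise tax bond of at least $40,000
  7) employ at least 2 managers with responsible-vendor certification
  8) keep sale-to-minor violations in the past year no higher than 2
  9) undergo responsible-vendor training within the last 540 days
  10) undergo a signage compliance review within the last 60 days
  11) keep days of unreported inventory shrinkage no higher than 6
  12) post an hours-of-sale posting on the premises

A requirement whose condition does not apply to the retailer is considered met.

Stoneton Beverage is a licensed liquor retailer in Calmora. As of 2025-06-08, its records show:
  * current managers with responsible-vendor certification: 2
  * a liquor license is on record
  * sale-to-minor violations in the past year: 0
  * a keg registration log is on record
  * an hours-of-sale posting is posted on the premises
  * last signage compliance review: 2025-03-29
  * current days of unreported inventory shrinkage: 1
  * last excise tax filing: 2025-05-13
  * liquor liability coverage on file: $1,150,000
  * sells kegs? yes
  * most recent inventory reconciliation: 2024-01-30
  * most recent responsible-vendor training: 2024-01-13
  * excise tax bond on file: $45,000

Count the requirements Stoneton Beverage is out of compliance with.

1

1. condition 'sells kegs' holds; inventory reconciliation 495 days ago vs limit 540 → met
2. keg registration log present → met
3. excise tax filing 26 days ago vs limit 30 → met
4. liquor liability coverage $1,150,000 ≥ $1,150,000 → met
5. liquor license present → met
6. excise tax bond $45,000 ≥ $40,000 → met
7. managers with responsible-vendor certification 2 ≥ 2 → met
8. sale-to-minor violations in the past year 0 ≤ 2 → met
9. responsible-vendor training 512 days ago vs limit 540 → met
10. signage compliance review 71 days ago vs limit 60 → not met
11. days of unreported inventory shrinkage 1 ≤ 6 → met
12. hours-of-sale posting present → met
Not met: 1 of 12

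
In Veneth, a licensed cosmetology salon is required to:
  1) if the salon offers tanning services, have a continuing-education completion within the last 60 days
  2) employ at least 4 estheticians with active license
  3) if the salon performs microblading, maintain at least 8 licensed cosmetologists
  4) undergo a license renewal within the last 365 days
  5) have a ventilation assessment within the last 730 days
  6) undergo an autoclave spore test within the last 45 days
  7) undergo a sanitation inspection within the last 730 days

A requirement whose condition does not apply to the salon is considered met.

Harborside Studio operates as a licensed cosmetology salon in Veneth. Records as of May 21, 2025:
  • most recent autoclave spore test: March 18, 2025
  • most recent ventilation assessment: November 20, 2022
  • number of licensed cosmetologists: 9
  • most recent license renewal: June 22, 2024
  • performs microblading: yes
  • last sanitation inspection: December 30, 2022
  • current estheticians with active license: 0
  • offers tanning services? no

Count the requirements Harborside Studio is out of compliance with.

1. condition 'offers tanning services' does not hold → requirement n/a → met
2. estheticians with active license 0 < 4 → not met
3. condition 'performs microblading' holds; licensed cosmetologists 9 ≥ 8 → met
4. license renewal 333 days ago vs limit 365 → met
5. ventilation assessment 913 days ago vs limit 730 → not met
6. autoclave spore test 64 days ago vs limit 45 → not met
7. sanitation inspection 873 days ago vs limit 730 → not met
Not met: 4 of 7

4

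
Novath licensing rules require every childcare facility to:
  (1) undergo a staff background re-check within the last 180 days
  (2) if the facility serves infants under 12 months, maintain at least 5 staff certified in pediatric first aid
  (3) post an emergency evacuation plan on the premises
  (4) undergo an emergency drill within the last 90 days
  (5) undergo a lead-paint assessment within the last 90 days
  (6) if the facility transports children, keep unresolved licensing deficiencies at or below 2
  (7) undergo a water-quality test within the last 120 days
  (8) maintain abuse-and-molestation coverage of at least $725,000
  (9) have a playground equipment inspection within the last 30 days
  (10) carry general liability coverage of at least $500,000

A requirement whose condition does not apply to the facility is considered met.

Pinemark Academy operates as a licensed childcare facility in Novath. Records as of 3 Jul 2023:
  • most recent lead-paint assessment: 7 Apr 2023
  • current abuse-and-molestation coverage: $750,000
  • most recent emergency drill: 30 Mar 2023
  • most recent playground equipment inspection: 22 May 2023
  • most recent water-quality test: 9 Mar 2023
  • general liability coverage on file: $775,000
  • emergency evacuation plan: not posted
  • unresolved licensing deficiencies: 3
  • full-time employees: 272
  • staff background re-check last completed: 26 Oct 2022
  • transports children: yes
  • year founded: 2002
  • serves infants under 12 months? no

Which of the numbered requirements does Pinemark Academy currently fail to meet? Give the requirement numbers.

1, 3, 4, 6, 9

1. staff background re-check 250 days ago vs limit 180 → not met
2. condition 'serves infants under 12 months' does not hold → requirement n/a → met
3. emergency evacuation plan absent → not met
4. emergency drill 95 days ago vs limit 90 → not met
5. lead-paint assessment 87 days ago vs limit 90 → met
6. condition 'transports children' holds; unresolved licensing deficiencies 3 > 2 → not met
7. water-quality test 116 days ago vs limit 120 → met
8. abuse-and-molestation coverage $750,000 ≥ $725,000 → met
9. playground equipment inspection 42 days ago vs limit 30 → not met
10. general liability coverage $775,000 ≥ $500,000 → met
Not met: 1, 3, 4, 6, 9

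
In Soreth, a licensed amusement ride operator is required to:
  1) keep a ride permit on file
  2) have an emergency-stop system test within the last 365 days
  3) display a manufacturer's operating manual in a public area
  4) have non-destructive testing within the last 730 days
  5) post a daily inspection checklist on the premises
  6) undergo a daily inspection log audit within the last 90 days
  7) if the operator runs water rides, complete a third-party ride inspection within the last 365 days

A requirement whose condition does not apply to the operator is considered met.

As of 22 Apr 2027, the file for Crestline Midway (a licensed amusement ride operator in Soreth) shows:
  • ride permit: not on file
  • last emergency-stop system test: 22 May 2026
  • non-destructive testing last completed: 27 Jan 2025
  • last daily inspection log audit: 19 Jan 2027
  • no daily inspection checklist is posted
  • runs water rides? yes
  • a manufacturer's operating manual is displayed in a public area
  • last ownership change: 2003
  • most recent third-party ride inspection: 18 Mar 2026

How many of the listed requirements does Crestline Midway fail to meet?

1. ride permit absent → not met
2. emergency-stop system test 335 days ago vs limit 365 → met
3. manufacturer's operating manual present → met
4. non-destructive testing 815 days ago vs limit 730 → not met
5. daily inspection checklist absent → not met
6. daily inspection log audit 93 days ago vs limit 90 → not met
7. condition 'runs water rides' holds; third-party ride inspection 400 days ago vs limit 365 → not met
Not met: 5 of 7

5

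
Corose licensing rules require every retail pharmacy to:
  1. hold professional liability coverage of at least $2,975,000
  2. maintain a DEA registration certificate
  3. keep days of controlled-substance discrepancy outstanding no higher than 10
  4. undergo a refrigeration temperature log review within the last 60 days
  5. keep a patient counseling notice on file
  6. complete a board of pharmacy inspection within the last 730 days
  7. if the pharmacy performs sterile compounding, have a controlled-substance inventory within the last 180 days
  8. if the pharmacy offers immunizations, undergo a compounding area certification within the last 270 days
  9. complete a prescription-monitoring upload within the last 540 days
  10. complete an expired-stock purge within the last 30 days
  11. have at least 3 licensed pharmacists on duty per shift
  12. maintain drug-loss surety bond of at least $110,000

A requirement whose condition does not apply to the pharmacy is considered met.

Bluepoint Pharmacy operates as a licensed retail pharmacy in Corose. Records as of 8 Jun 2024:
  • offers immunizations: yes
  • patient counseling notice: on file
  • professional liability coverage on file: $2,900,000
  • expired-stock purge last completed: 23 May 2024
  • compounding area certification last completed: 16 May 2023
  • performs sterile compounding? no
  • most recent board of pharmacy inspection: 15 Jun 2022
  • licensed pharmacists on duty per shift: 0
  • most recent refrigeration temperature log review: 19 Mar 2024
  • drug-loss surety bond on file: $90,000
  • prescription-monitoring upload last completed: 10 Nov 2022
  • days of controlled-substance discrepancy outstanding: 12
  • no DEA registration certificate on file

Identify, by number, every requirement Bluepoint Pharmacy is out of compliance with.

1, 2, 3, 4, 8, 9, 11, 12

1. professional liability coverage $2,900,000 < $2,975,000 → not met
2. DEA registration certificate absent → not met
3. days of controlled-substance discrepancy outstanding 12 > 10 → not met
4. refrigeration temperature log review 81 days ago vs limit 60 → not met
5. patient counseling notice present → met
6. board of pharmacy inspection 724 days ago vs limit 730 → met
7. condition 'performs sterile compounding' does not hold → requirement n/a → met
8. condition 'offers immunizations' holds; compounding area certification 389 days ago vs limit 270 → not met
9. prescription-monitoring upload 576 days ago vs limit 540 → not met
10. expired-stock purge 16 days ago vs limit 30 → met
11. licensed pharmacists on duty per shift 0 < 3 → not met
12. drug-loss surety bond $90,000 < $110,000 → not met
Not met: 1, 2, 3, 4, 8, 9, 11, 12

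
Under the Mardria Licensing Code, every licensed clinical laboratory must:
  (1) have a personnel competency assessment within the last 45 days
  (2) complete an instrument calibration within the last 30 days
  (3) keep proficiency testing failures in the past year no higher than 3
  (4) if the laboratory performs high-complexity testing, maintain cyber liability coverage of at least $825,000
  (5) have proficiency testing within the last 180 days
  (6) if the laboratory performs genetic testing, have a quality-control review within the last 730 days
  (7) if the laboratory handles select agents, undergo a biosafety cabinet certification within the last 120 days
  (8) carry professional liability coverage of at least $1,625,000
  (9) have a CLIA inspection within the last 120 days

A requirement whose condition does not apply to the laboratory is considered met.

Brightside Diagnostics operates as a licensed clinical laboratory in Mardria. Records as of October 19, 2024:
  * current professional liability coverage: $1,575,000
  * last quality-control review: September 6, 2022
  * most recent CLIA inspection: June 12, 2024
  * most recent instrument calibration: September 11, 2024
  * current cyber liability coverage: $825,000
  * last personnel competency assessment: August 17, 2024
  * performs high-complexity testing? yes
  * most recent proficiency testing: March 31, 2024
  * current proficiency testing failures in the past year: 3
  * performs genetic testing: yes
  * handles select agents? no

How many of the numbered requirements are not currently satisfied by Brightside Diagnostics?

1. personnel competency assessment 63 days ago vs limit 45 → not met
2. instrument calibration 38 days ago vs limit 30 → not met
3. proficiency testing failures in the past year 3 ≤ 3 → met
4. condition 'performs high-complexity testing' holds; cyber liability coverage $825,000 ≥ $825,000 → met
5. proficiency testing 202 days ago vs limit 180 → not met
6. condition 'performs genetic testing' holds; quality-control review 774 days ago vs limit 730 → not met
7. condition 'handles select agents' does not hold → requirement n/a → met
8. professional liability coverage $1,575,000 < $1,625,000 → not met
9. CLIA inspection 129 days ago vs limit 120 → not met
Not met: 6 of 9

6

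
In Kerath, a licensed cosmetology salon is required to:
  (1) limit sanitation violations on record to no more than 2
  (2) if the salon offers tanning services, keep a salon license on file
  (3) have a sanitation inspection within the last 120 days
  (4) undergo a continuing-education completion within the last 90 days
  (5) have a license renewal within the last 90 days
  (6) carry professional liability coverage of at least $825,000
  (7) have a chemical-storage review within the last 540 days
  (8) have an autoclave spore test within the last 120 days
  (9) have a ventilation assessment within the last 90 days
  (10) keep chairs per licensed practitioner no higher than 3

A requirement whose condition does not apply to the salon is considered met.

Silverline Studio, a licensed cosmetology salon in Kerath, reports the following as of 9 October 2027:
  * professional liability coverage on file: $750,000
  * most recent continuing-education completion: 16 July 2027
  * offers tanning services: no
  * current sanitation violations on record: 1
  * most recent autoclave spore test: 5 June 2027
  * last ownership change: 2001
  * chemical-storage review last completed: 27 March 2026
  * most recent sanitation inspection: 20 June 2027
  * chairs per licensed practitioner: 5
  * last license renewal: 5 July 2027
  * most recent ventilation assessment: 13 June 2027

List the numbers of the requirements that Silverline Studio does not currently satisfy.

5, 6, 7, 8, 9, 10

1. sanitation violations on record 1 ≤ 2 → met
2. condition 'offers tanning services' does not hold → requirement n/a → met
3. sanitation inspection 111 days ago vs limit 120 → met
4. continuing-education completion 85 days ago vs limit 90 → met
5. license renewal 96 days ago vs limit 90 → not met
6. professional liability coverage $750,000 < $825,000 → not met
7. chemical-storage review 561 days ago vs limit 540 → not met
8. autoclave spore test 126 days ago vs limit 120 → not met
9. ventilation assessment 118 days ago vs limit 90 → not met
10. chairs per licensed practitioner 5 > 3 → not met
Not met: 5, 6, 7, 8, 9, 10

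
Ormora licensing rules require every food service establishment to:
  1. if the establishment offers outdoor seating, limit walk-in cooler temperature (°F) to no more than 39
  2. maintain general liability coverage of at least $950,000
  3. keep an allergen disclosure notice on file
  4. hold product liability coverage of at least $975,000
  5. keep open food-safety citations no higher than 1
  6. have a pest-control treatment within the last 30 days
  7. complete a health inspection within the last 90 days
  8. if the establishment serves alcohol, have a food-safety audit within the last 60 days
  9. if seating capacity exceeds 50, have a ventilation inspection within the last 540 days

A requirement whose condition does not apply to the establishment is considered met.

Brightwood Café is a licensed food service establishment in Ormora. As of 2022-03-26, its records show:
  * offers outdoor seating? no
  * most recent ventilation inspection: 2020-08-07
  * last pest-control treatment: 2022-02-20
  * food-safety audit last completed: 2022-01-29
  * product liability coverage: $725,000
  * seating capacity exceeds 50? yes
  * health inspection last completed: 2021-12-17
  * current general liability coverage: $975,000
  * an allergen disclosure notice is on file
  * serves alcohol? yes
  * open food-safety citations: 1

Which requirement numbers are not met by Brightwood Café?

4, 6, 7, 9

1. condition 'offers outdoor seating' does not hold → requirement n/a → met
2. general liability coverage $975,000 ≥ $950,000 → met
3. allergen disclosure notice present → met
4. product liability coverage $725,000 < $975,000 → not met
5. open food-safety citations 1 ≤ 1 → met
6. pest-control treatment 34 days ago vs limit 30 → not met
7. health inspection 99 days ago vs limit 90 → not met
8. condition 'serves alcohol' holds; food-safety audit 56 days ago vs limit 60 → met
9. condition 'seating capacity exceeds 50' holds; ventilation inspection 596 days ago vs limit 540 → not met
Not met: 4, 6, 7, 9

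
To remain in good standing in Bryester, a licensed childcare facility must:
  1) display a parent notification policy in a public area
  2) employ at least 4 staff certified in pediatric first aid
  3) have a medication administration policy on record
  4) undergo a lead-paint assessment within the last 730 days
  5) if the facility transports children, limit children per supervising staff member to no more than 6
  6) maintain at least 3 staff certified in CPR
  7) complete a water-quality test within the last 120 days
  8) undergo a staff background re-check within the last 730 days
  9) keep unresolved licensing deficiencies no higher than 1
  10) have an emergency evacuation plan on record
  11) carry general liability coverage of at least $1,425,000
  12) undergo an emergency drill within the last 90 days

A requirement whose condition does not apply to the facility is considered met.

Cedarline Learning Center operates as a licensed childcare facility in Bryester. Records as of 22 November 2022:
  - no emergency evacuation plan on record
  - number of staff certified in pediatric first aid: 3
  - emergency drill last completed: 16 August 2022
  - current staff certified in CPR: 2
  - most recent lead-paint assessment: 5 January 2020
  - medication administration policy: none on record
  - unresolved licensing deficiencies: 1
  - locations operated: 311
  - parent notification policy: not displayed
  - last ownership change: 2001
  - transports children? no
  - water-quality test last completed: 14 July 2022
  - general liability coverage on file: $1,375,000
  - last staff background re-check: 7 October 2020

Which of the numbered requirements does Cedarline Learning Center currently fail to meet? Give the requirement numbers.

1. parent notification policy absent → not met
2. staff certified in pediatric first aid 3 < 4 → not met
3. medication administration policy absent → not met
4. lead-paint assessment 1052 days ago vs limit 730 → not met
5. condition 'transports children' does not hold → requirement n/a → met
6. staff certified in CPR 2 < 3 → not met
7. water-quality test 131 days ago vs limit 120 → not met
8. staff background re-check 776 days ago vs limit 730 → not met
9. unresolved licensing deficiencies 1 ≤ 1 → met
10. emergency evacuation plan absent → not met
11. general liability coverage $1,375,000 < $1,425,000 → not met
12. emergency drill 98 days ago vs limit 90 → not met
Not met: 1, 2, 3, 4, 6, 7, 8, 10, 11, 12

1, 2, 3, 4, 6, 7, 8, 10, 11, 12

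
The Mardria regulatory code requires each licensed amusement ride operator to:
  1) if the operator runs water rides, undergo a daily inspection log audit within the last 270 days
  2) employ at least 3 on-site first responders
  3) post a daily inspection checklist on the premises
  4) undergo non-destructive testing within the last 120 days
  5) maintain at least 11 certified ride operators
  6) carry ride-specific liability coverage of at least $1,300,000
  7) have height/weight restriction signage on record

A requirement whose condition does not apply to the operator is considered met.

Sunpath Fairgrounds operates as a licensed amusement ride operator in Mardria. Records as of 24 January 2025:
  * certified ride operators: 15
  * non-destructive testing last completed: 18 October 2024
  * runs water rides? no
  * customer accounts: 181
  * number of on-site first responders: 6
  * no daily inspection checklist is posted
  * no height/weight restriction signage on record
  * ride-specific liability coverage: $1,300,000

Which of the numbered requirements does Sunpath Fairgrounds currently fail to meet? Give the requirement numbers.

3, 7

1. condition 'runs water rides' does not hold → requirement n/a → met
2. on-site first responders 6 ≥ 3 → met
3. daily inspection checklist absent → not met
4. non-destructive testing 98 days ago vs limit 120 → met
5. certified ride operators 15 ≥ 11 → met
6. ride-specific liability coverage $1,300,000 ≥ $1,300,000 → met
7. height/weight restriction signage absent → not met
Not met: 3, 7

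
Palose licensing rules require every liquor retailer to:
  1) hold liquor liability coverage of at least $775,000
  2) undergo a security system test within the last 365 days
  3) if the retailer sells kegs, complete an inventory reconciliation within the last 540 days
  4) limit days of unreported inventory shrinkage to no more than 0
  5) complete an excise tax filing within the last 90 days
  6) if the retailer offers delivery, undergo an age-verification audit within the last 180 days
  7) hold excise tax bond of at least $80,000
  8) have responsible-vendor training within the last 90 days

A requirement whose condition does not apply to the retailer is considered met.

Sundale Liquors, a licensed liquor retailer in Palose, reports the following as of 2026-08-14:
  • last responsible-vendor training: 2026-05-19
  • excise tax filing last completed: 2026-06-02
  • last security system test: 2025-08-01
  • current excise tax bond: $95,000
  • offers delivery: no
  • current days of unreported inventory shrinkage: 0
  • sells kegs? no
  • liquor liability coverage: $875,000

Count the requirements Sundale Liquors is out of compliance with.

1

1. liquor liability coverage $875,000 ≥ $775,000 → met
2. security system test 378 days ago vs limit 365 → not met
3. condition 'sells kegs' does not hold → requirement n/a → met
4. days of unreported inventory shrinkage 0 ≤ 0 → met
5. excise tax filing 73 days ago vs limit 90 → met
6. condition 'offers delivery' does not hold → requirement n/a → met
7. excise tax bond $95,000 ≥ $80,000 → met
8. responsible-vendor training 87 days ago vs limit 90 → met
Not met: 1 of 8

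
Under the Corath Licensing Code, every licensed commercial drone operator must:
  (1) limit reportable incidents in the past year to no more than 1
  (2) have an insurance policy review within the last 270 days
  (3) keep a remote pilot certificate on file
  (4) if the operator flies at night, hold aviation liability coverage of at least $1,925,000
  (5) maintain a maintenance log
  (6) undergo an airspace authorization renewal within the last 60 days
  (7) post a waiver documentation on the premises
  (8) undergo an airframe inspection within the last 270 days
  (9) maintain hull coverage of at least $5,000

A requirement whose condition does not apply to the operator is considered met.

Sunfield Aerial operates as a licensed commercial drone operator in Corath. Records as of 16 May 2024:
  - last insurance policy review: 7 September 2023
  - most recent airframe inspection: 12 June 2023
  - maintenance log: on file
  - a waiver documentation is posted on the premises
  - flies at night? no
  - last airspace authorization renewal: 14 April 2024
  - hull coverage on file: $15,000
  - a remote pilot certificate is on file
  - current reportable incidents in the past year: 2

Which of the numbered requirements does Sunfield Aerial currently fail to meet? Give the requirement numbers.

1. reportable incidents in the past year 2 > 1 → not met
2. insurance policy review 252 days ago vs limit 270 → met
3. remote pilot certificate present → met
4. condition 'flies at night' does not hold → requirement n/a → met
5. maintenance log present → met
6. airspace authorization renewal 32 days ago vs limit 60 → met
7. waiver documentation present → met
8. airframe inspection 339 days ago vs limit 270 → not met
9. hull coverage $15,000 ≥ $5,000 → met
Not met: 1, 8

1, 8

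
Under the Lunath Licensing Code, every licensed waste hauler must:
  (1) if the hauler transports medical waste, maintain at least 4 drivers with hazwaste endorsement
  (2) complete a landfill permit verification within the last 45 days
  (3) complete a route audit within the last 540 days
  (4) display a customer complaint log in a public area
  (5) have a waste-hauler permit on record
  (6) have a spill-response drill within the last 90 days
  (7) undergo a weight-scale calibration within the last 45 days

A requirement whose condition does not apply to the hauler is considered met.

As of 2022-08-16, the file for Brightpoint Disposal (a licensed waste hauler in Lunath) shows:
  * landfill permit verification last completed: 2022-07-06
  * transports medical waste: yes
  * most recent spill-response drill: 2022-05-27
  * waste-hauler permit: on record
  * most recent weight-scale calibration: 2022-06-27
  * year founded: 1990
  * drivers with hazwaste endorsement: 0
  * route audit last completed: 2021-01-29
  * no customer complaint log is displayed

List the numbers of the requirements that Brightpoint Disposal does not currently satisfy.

1. condition 'transports medical waste' holds; drivers with hazwaste endorsement 0 < 4 → not met
2. landfill permit verification 41 days ago vs limit 45 → met
3. route audit 564 days ago vs limit 540 → not met
4. customer complaint log absent → not met
5. waste-hauler permit present → met
6. spill-response drill 81 days ago vs limit 90 → met
7. weight-scale calibration 50 days ago vs limit 45 → not met
Not met: 1, 3, 4, 7

1, 3, 4, 7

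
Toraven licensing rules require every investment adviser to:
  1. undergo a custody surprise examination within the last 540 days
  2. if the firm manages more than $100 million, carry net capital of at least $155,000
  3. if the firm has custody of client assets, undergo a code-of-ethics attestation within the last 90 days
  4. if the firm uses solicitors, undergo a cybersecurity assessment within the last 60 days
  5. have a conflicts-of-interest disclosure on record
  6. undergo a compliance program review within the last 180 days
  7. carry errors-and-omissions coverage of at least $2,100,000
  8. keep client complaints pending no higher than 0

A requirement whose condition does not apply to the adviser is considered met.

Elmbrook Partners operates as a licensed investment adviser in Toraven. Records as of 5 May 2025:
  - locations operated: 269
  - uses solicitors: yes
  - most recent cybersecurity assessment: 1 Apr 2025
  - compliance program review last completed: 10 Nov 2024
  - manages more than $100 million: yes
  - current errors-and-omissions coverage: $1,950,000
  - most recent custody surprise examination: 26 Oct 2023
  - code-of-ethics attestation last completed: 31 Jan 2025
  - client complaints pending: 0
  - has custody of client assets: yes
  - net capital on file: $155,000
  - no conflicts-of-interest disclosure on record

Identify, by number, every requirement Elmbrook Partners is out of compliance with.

1, 3, 5, 7

1. custody surprise examination 557 days ago vs limit 540 → not met
2. condition 'manages more than $100 million' holds; net capital $155,000 ≥ $155,000 → met
3. condition 'has custody of client assets' holds; code-of-ethics attestation 94 days ago vs limit 90 → not met
4. condition 'uses solicitors' holds; cybersecurity assessment 34 days ago vs limit 60 → met
5. conflicts-of-interest disclosure absent → not met
6. compliance program review 176 days ago vs limit 180 → met
7. errors-and-omissions coverage $1,950,000 < $2,100,000 → not met
8. client complaints pending 0 ≤ 0 → met
Not met: 1, 3, 5, 7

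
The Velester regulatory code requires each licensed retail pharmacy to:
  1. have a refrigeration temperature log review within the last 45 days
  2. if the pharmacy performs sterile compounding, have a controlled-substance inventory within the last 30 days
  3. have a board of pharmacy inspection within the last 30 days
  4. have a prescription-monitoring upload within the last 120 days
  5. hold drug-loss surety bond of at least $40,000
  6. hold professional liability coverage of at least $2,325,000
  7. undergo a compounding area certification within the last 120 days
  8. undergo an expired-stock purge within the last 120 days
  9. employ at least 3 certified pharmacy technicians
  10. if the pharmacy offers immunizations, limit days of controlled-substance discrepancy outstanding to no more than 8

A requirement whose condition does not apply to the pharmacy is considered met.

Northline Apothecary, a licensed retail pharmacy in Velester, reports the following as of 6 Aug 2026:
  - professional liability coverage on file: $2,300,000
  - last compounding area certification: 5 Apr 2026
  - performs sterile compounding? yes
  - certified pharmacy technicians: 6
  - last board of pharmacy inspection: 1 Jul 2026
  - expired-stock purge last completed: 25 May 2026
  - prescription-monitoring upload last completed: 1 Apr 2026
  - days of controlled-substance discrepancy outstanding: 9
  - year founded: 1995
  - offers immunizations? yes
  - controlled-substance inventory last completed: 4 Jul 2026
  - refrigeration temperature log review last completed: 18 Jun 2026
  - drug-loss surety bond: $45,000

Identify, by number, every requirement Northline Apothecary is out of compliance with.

1, 2, 3, 4, 6, 7, 10

1. refrigeration temperature log review 49 days ago vs limit 45 → not met
2. condition 'performs sterile compounding' holds; controlled-substance inventory 33 days ago vs limit 30 → not met
3. board of pharmacy inspection 36 days ago vs limit 30 → not met
4. prescription-monitoring upload 127 days ago vs limit 120 → not met
5. drug-loss surety bond $45,000 ≥ $40,000 → met
6. professional liability coverage $2,300,000 < $2,325,000 → not met
7. compounding area certification 123 days ago vs limit 120 → not met
8. expired-stock purge 73 days ago vs limit 120 → met
9. certified pharmacy technicians 6 ≥ 3 → met
10. condition 'offers immunizations' holds; days of controlled-substance discrepancy outstanding 9 > 8 → not met
Not met: 1, 2, 3, 4, 6, 7, 10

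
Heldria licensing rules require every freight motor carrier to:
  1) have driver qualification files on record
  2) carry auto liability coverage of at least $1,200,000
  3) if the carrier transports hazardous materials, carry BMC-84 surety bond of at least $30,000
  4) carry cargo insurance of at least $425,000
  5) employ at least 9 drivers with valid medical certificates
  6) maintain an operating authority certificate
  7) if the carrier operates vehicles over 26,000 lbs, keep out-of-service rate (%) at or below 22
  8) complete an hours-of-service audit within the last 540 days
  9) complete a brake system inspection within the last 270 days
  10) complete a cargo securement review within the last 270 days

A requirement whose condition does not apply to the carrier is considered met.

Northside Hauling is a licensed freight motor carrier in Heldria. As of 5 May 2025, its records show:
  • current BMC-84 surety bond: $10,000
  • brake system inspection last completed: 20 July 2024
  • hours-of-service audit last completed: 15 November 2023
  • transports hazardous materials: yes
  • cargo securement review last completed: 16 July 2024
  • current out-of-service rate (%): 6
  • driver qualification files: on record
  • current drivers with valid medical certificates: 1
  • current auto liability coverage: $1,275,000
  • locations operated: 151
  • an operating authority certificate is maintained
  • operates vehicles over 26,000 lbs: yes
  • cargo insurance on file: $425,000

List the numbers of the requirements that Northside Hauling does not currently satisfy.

3, 5, 9, 10

1. driver qualification files present → met
2. auto liability coverage $1,275,000 ≥ $1,200,000 → met
3. condition 'transports hazardous materials' holds; BMC-84 surety bond $10,000 < $30,000 → not met
4. cargo insurance $425,000 ≥ $425,000 → met
5. drivers with valid medical certificates 1 < 9 → not met
6. operating authority certificate present → met
7. condition 'operates vehicles over 26,000 lbs' holds; out-of-service rate (%) 6 ≤ 22 → met
8. hours-of-service audit 537 days ago vs limit 540 → met
9. brake system inspection 289 days ago vs limit 270 → not met
10. cargo securement review 293 days ago vs limit 270 → not met
Not met: 3, 5, 9, 10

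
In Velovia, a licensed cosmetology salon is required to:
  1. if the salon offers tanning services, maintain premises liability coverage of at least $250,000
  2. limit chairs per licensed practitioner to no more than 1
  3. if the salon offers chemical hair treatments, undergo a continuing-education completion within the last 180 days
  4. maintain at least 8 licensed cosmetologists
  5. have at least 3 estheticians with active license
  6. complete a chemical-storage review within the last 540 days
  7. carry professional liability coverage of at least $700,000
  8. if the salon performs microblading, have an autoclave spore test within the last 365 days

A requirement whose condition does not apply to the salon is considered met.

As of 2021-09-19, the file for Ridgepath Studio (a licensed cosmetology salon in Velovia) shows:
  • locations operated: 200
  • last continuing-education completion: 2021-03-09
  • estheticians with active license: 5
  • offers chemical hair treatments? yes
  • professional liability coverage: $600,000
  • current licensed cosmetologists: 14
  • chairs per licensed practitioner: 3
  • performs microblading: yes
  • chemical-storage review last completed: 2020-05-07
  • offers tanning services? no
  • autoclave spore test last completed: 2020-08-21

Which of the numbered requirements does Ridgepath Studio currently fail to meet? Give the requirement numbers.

2, 3, 7, 8

1. condition 'offers tanning services' does not hold → requirement n/a → met
2. chairs per licensed practitioner 3 > 1 → not met
3. condition 'offers chemical hair treatments' holds; continuing-education completion 194 days ago vs limit 180 → not met
4. licensed cosmetologists 14 ≥ 8 → met
5. estheticians with active license 5 ≥ 3 → met
6. chemical-storage review 500 days ago vs limit 540 → met
7. professional liability coverage $600,000 < $700,000 → not met
8. condition 'performs microblading' holds; autoclave spore test 394 days ago vs limit 365 → not met
Not met: 2, 3, 7, 8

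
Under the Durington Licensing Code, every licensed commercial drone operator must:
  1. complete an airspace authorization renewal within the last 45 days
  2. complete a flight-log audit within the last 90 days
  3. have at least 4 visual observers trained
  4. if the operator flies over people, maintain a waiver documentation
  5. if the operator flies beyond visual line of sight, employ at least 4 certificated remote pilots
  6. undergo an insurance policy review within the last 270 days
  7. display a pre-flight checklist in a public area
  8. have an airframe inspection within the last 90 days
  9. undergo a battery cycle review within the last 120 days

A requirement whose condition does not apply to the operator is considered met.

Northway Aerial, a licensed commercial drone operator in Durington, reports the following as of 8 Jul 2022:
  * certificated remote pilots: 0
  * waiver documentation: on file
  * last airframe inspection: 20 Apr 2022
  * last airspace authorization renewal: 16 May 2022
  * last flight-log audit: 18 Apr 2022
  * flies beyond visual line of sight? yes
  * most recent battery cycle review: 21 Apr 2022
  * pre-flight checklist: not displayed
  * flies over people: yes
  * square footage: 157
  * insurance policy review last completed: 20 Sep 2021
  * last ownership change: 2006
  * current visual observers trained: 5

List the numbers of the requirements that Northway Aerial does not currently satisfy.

1, 5, 6, 7

1. airspace authorization renewal 53 days ago vs limit 45 → not met
2. flight-log audit 81 days ago vs limit 90 → met
3. visual observers trained 5 ≥ 4 → met
4. condition 'flies over people' holds; waiver documentation present → met
5. condition 'flies beyond visual line of sight' holds; certificated remote pilots 0 < 4 → not met
6. insurance policy review 291 days ago vs limit 270 → not met
7. pre-flight checklist absent → not met
8. airframe inspection 79 days ago vs limit 90 → met
9. battery cycle review 78 days ago vs limit 120 → met
Not met: 1, 5, 6, 7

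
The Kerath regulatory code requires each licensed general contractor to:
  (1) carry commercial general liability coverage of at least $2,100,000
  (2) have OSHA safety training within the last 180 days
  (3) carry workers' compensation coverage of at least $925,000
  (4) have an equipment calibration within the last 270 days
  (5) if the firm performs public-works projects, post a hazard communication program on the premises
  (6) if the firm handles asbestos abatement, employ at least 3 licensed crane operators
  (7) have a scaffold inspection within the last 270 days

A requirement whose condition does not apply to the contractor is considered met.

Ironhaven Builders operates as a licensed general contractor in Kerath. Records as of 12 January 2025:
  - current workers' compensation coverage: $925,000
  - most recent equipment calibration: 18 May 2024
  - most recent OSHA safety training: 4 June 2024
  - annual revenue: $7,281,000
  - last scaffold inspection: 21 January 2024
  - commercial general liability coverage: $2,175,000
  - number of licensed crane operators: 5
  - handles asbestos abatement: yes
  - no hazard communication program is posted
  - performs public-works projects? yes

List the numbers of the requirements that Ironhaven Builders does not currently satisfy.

2, 5, 7

1. commercial general liability coverage $2,175,000 ≥ $2,100,000 → met
2. OSHA safety training 222 days ago vs limit 180 → not met
3. workers' compensation coverage $925,000 ≥ $925,000 → met
4. equipment calibration 239 days ago vs limit 270 → met
5. condition 'performs public-works projects' holds; hazard communication program absent → not met
6. condition 'handles asbestos abatement' holds; licensed crane operators 5 ≥ 3 → met
7. scaffold inspection 357 days ago vs limit 270 → not met
Not met: 2, 5, 7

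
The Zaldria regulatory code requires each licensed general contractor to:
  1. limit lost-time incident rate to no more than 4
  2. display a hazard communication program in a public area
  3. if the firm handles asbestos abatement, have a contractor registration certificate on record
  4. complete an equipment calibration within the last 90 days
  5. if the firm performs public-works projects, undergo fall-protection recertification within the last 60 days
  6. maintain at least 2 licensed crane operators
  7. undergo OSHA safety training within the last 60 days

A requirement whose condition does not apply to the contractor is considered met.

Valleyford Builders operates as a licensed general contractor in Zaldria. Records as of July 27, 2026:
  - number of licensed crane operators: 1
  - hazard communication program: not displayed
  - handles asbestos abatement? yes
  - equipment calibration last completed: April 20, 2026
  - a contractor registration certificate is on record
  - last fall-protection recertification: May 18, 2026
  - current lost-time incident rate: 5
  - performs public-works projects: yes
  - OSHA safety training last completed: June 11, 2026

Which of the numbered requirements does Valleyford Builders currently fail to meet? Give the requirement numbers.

1. lost-time incident rate 5 > 4 → not met
2. hazard communication program absent → not met
3. condition 'handles asbestos abatement' holds; contractor registration certificate present → met
4. equipment calibration 98 days ago vs limit 90 → not met
5. condition 'performs public-works projects' holds; fall-protection recertification 70 days ago vs limit 60 → not met
6. licensed crane operators 1 < 2 → not met
7. OSHA safety training 46 days ago vs limit 60 → met
Not met: 1, 2, 4, 5, 6

1, 2, 4, 5, 6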